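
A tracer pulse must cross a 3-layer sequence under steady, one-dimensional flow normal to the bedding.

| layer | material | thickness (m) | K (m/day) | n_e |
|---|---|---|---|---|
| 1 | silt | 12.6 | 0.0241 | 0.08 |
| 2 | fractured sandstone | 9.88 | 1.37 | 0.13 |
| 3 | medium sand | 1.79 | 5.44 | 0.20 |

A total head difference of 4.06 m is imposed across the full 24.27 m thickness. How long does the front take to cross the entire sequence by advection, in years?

0.948

With flow normal to the layers, continuity requires the same specific discharge q through every layer.
Σ(b_i/K_i) = 12.6/0.0241 + 9.88/1.37 + 1.79/5.44 = 530.4 d.
q = Δh / Σ(b_i/K_i) = 4.06 / 530.4 = 0.007655 m/day.
In each layer the seepage velocity is v_i = q/n_i, so the layer transit time is t_i = b_i·n_i / q:
  layer 1 (silt): t_1 = 12.6 × 0.08 / 0.007655 = 131.7 d
  layer 2 (fractured sandstone): t_2 = 9.88 × 0.13 / 0.007655 = 167.8 d
  layer 3 (medium sand): t_3 = 1.79 × 0.20 / 0.007655 = 46.77 d
Total t = Σ t_i = 346.2 days = 0.9479 years.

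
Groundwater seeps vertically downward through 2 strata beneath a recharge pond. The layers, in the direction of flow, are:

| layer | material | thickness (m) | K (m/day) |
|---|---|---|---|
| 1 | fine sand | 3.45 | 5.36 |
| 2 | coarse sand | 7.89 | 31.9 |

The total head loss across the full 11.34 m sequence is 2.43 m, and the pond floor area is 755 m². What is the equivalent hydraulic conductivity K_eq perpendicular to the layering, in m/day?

12.7

Flow is perpendicular to layering, so the layers act in series and the equivalent K is the thickness-weighted harmonic mean.
Total thickness L = 3.45 + 7.89 = 11.34 m.
Σ(b_i/K_i) = 3.45/5.36 + 7.89/31.9 = 0.8910 d.
K_eq = L / Σ(b_i/K_i) = 11.34 / 0.8910 = 12.73 m/day.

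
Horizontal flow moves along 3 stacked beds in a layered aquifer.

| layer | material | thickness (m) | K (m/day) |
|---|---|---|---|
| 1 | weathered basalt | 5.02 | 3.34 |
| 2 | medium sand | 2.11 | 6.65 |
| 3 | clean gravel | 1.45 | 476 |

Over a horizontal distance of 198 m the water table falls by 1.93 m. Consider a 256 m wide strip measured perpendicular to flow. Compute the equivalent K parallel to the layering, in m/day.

Flow is parallel to layering, so each bed carries its own Darcy discharge and the transmissivities add.
Σ(K_i·b_i) = 3.34×5.02 + 6.65×2.11 + 476×1.45 = 721.0 m²/day.
Total thickness b = 8.580 m, so K_eq = Σ(K_i·b_i)/b = 84.03 m/day.

84.0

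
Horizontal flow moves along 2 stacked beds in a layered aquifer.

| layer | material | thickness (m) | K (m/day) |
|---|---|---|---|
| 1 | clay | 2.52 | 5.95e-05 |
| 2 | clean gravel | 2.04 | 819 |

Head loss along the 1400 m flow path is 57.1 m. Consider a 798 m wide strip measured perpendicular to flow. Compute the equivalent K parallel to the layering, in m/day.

366

Flow is parallel to layering, so each bed carries its own Darcy discharge and the transmissivities add.
Σ(K_i·b_i) = 5.95e-05×2.52 + 819×2.04 = 1671 m²/day.
Total thickness b = 4.560 m, so K_eq = Σ(K_i·b_i)/b = 366.4 m/day.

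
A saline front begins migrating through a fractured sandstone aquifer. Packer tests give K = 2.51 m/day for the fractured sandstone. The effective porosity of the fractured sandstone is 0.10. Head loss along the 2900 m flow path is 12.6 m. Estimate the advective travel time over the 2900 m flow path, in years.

Hydraulic gradient i = Δh / L = 12.6 / 2900 = 0.004345.
Darcy flux q = K · i = 2.510 × 0.004345 = 0.01091 m/day.
Seepage velocity v = q / n_e = 0.01091 / 0.10 = 0.1091 m/day.
Travel time t = L / v = 2900 / 0.1091 = 26592 days = 72.81 years.

72.8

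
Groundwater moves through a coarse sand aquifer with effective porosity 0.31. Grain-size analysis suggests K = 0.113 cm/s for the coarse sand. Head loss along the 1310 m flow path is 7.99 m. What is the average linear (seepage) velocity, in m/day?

1.92

Convert K: 0.113 cm/s × 864 = 97.63 m/day.
Hydraulic gradient i = Δh / L = 7.99 / 1310 = 0.006099.
Darcy flux q = K · i = 97.63 × 0.006099 = 0.5955 m/day.
Seepage velocity v = q / n_e = 0.5955 / 0.31 = 1.921 m/day.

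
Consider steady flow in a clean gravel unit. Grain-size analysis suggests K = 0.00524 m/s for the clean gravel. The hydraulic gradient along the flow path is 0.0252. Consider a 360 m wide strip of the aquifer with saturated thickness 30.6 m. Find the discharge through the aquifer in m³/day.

126000

Convert K: 0.00524 m/s × 86400 = 452.7 m/day.
Cross-sectional area A = 360 × 30.6 = 11016 m².
Hydraulic gradient i = 0.0252.
Darcy's law: Q = K · A · i = 452.7 × 11016 × 0.02520 = 1.257e+05 m³/day.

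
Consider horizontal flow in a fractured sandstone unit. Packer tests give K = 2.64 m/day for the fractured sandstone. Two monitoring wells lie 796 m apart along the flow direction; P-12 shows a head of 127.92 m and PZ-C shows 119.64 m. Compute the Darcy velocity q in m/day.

0.0275

Hydraulic gradient i = (127.92 − 119.64) / 796 = 8.28 / 796 = 0.01040.
Specific discharge q = K · i = 2.640 × 0.01040 = 0.02746 m/day.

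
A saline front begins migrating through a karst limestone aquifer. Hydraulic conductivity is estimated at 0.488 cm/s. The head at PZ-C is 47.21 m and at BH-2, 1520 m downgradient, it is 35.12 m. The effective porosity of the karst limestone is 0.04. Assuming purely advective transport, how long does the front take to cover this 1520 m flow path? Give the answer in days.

Convert K: 0.488 cm/s × 864 = 421.6 m/day.
Hydraulic gradient i = (47.21 − 35.12) / 1520 = 12.09 / 1520 = 0.007954.
Darcy flux q = K · i = 421.6 × 0.007954 = 3.354 m/day.
Seepage velocity v = q / n_e = 3.354 / 0.04 = 83.84 m/day.
Travel time t = L / v = 1520 / 83.84 = 18.13 days.

18.1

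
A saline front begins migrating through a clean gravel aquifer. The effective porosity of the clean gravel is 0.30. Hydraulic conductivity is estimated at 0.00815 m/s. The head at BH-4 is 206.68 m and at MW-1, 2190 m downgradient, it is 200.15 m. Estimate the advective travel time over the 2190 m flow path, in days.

313

Convert K: 0.00815 m/s × 86400 = 704.2 m/day.
Hydraulic gradient i = (206.68 − 200.15) / 2190 = 6.53 / 2190 = 0.002982.
Darcy flux q = K · i = 704.2 × 0.002982 = 2.100 m/day.
Seepage velocity v = q / n_e = 2.100 / 0.30 = 6.999 m/day.
Travel time t = L / v = 2190 / 6.999 = 312.9 days.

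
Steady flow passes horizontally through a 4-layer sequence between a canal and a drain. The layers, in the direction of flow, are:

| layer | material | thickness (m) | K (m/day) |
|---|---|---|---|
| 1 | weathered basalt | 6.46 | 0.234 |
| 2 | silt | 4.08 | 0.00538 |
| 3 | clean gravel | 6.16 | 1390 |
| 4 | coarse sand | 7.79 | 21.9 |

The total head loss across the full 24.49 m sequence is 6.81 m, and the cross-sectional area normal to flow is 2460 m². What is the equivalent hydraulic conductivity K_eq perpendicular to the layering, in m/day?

Flow is perpendicular to layering, so the layers act in series and the equivalent K is the thickness-weighted harmonic mean.
Total thickness L = 6.46 + 4.08 + 6.16 + 7.79 = 24.49 m.
Σ(b_i/K_i) = 6.46/0.234 + 4.08/0.00538 + 6.16/1390 + 7.79/21.9 = 786.3 d.
K_eq = L / Σ(b_i/K_i) = 24.49 / 786.3 = 0.03114 m/day.

0.0311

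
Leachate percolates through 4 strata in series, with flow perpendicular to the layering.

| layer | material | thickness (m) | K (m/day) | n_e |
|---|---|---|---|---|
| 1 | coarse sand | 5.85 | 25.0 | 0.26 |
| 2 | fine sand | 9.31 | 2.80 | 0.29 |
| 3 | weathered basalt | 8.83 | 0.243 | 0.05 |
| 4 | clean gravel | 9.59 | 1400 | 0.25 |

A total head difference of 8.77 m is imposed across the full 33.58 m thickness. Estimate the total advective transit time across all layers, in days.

32.1

With flow normal to the layers, continuity requires the same specific discharge q through every layer.
Σ(b_i/K_i) = 5.85/25.0 + 9.31/2.80 + 8.83/0.243 + 9.59/1400 = 39.90 d.
q = Δh / Σ(b_i/K_i) = 8.77 / 39.90 = 0.2198 m/day.
In each layer the seepage velocity is v_i = q/n_i, so the layer transit time is t_i = b_i·n_i / q:
  layer 1 (coarse sand): t_1 = 5.85 × 0.26 / 0.2198 = 6.921 d
  layer 2 (fine sand): t_2 = 9.31 × 0.29 / 0.2198 = 12.28 d
  layer 3 (weathered basalt): t_3 = 8.83 × 0.05 / 0.2198 = 2.009 d
  layer 4 (clean gravel): t_4 = 9.59 × 0.25 / 0.2198 = 10.91 d
Total t = Σ t_i = 32.12 days.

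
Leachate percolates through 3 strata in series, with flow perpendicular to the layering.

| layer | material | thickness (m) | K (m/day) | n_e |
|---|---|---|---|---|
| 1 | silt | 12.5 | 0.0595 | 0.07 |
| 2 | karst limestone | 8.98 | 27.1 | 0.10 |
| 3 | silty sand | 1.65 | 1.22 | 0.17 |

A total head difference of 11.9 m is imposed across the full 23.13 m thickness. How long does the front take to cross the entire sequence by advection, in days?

With flow normal to the layers, continuity requires the same specific discharge q through every layer.
Σ(b_i/K_i) = 12.5/0.0595 + 8.98/27.1 + 1.65/1.22 = 211.8 d.
q = Δh / Σ(b_i/K_i) = 11.9 / 211.8 = 0.05619 m/day.
In each layer the seepage velocity is v_i = q/n_i, so the layer transit time is t_i = b_i·n_i / q:
  layer 1 (silt): t_1 = 12.5 × 0.07 / 0.05619 = 15.57 d
  layer 2 (karst limestone): t_2 = 8.98 × 0.10 / 0.05619 = 15.98 d
  layer 3 (silty sand): t_3 = 1.65 × 0.17 / 0.05619 = 4.992 d
Total t = Σ t_i = 36.54 days.

36.5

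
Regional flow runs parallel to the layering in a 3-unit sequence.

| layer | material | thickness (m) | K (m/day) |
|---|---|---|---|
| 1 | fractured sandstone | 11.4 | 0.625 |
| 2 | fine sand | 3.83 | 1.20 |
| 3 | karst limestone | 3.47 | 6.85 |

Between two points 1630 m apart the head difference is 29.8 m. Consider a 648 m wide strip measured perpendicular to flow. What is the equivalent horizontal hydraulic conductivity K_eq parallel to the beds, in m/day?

Flow is parallel to layering, so each bed carries its own Darcy discharge and the transmissivities add.
Σ(K_i·b_i) = 0.625×11.4 + 1.20×3.83 + 6.85×3.47 = 35.49 m²/day.
Total thickness b = 18.70 m, so K_eq = Σ(K_i·b_i)/b = 1.898 m/day.

1.90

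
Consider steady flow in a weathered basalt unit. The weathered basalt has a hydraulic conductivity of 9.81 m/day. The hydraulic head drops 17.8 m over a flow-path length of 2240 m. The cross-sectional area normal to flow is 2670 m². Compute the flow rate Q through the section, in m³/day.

Hydraulic gradient i = Δh / L = 17.8 / 2240 = 0.007946.
Darcy's law: Q = K · A · i = 9.810 × 2670 × 0.007946 = 208.1 m³/day.

208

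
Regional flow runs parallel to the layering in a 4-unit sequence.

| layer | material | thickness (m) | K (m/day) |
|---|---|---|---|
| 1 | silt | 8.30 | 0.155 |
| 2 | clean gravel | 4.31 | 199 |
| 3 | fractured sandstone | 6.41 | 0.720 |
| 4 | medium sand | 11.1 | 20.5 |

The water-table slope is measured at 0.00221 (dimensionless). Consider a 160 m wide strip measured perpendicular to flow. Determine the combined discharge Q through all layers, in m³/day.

386

Flow is parallel to layering, so each bed carries its own Darcy discharge and the transmissivities add.
Σ(K_i·b_i) = 0.155×8.30 + 199×4.31 + 0.720×6.41 + 20.5×11.1 = 1091 m²/day.
Hydraulic gradient i = 0.00221.
Q = Σ(K_i·b_i) · W · i = 1091 × 160 × 0.002210 = 385.8 m³/day.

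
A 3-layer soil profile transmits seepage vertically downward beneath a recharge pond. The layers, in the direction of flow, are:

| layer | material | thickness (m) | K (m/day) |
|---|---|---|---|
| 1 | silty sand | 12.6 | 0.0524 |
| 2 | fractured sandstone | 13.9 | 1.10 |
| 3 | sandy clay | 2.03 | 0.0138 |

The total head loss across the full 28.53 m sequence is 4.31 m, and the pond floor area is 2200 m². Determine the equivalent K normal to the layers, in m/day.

Flow is perpendicular to layering, so the layers act in series and the equivalent K is the thickness-weighted harmonic mean.
Total thickness L = 12.6 + 13.9 + 2.03 = 28.53 m.
Σ(b_i/K_i) = 12.6/0.0524 + 13.9/1.10 + 2.03/0.0138 = 400.2 d.
K_eq = L / Σ(b_i/K_i) = 28.53 / 400.2 = 0.07129 m/day.

0.0713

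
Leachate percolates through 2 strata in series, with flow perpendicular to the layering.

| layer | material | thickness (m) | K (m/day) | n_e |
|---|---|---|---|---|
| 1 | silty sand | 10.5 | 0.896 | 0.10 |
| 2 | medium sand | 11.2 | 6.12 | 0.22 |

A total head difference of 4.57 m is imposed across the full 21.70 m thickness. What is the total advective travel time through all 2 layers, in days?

10.4

With flow normal to the layers, continuity requires the same specific discharge q through every layer.
Σ(b_i/K_i) = 10.5/0.896 + 11.2/6.12 = 13.55 d.
q = Δh / Σ(b_i/K_i) = 4.57 / 13.55 = 0.3373 m/day.
In each layer the seepage velocity is v_i = q/n_i, so the layer transit time is t_i = b_i·n_i / q:
  layer 1 (silty sand): t_1 = 10.5 × 0.10 / 0.3373 = 3.113 d
  layer 2 (medium sand): t_2 = 11.2 × 0.22 / 0.3373 = 7.305 d
Total t = Σ t_i = 10.42 days.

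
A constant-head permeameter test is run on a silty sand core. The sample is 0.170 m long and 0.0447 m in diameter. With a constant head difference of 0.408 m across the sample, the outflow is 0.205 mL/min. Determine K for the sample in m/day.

0.0784

Cross-sectional area A = π·(d/2)² = π × (0.0447/2)² = 0.001569 m².
Convert discharge: 0.205 mL/min = 3.417e-09 m³/s.
Darcy's law rearranged: K = Q·L / (A·Δh) = 3.417e-09 × 0.170 / (0.001569 × 0.408) = 9.072e-07 m/s = 0.07838 m/day.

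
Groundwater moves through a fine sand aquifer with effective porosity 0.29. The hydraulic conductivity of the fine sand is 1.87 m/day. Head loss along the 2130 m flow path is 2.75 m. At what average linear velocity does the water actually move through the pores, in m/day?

0.00833

Hydraulic gradient i = Δh / L = 2.75 / 2130 = 0.001291.
Darcy flux q = K · i = 1.870 × 0.001291 = 0.002414 m/day.
Seepage velocity v = q / n_e = 0.002414 / 0.29 = 0.008325 m/day.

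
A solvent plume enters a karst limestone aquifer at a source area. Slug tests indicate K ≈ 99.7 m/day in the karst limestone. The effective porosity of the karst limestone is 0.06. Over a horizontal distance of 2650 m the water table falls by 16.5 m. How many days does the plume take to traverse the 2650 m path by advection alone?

256

Hydraulic gradient i = Δh / L = 16.5 / 2650 = 0.006226.
Darcy flux q = K · i = 99.70 × 0.006226 = 0.6208 m/day.
Seepage velocity v = q / n_e = 0.6208 / 0.06 = 10.35 m/day.
Travel time t = L / v = 2650 / 10.35 = 256.1 days.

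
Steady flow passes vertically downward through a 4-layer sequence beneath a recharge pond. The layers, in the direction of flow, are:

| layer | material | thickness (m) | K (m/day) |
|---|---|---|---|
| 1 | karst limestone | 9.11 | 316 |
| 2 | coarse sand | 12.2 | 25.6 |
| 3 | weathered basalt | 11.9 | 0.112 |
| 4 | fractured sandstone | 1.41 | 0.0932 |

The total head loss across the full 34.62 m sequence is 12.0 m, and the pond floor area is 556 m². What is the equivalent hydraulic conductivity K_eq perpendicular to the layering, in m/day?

0.284

Flow is perpendicular to layering, so the layers act in series and the equivalent K is the thickness-weighted harmonic mean.
Total thickness L = 9.11 + 12.2 + 11.9 + 1.41 = 34.62 m.
Σ(b_i/K_i) = 9.11/316 + 12.2/25.6 + 11.9/0.112 + 1.41/0.0932 = 121.9 d.
K_eq = L / Σ(b_i/K_i) = 34.62 / 121.9 = 0.2840 m/day.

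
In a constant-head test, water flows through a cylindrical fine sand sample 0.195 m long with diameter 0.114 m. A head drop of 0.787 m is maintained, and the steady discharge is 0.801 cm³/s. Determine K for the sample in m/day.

Cross-sectional area A = π·(d/2)² = π × (0.114/2)² = 0.01021 m².
Convert discharge: 0.801 cm³/s = 8.010e-07 m³/s.
Darcy's law rearranged: K = Q·L / (A·Δh) = 8.010e-07 × 0.195 / (0.01021 × 0.787) = 1.944e-05 m/s = 1.680 m/day.

1.68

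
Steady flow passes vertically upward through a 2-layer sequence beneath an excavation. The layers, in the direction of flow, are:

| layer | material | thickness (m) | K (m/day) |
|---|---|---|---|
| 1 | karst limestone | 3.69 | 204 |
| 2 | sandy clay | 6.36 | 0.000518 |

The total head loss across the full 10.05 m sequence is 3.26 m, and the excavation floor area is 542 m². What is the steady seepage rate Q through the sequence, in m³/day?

0.144

Flow is perpendicular to layering, so the layers act in series and the equivalent K is the thickness-weighted harmonic mean.
Total thickness L = 3.69 + 6.36 = 10.05 m.
Σ(b_i/K_i) = 3.69/204 + 6.36/0.000518 = 12278 d.
K_eq = L / Σ(b_i/K_i) = 10.05 / 12278 = 0.0008185 m/day.
Q = K_eq · A · (Δh/L) = 0.0008185 × 542 × (3.26/10.05) = 0.1439 m³/day.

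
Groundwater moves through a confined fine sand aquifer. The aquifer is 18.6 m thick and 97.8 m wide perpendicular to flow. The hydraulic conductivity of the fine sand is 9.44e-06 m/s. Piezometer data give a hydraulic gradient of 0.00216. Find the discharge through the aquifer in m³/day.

3.20

Convert K: 9.44e-06 m/s × 86400 = 0.8156 m/day.
Cross-sectional area A = 97.8 × 18.6 = 1819 m².
Hydraulic gradient i = 0.00216.
Darcy's law: Q = K · A · i = 0.8156 × 1819 × 0.002160 = 3.205 m³/day.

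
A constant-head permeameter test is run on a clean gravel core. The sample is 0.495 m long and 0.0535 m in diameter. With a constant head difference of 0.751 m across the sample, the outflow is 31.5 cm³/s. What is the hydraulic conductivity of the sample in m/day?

798

Cross-sectional area A = π·(d/2)² = π × (0.0535/2)² = 0.002248 m².
Convert discharge: 31.5 cm³/s = 3.150e-05 m³/s.
Darcy's law rearranged: K = Q·L / (A·Δh) = 3.150e-05 × 0.495 / (0.002248 × 0.751) = 0.009236 m/s = 798.0 m/day.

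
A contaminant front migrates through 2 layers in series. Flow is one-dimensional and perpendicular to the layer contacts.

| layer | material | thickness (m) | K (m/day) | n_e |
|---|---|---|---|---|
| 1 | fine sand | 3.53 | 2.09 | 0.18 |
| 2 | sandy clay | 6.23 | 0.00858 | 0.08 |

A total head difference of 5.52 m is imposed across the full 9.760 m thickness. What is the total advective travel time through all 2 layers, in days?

With flow normal to the layers, continuity requires the same specific discharge q through every layer.
Σ(b_i/K_i) = 3.53/2.09 + 6.23/0.00858 = 727.8 d.
q = Δh / Σ(b_i/K_i) = 5.52 / 727.8 = 0.007585 m/day.
In each layer the seepage velocity is v_i = q/n_i, so the layer transit time is t_i = b_i·n_i / q:
  layer 1 (fine sand): t_1 = 3.53 × 0.18 / 0.007585 = 83.78 d
  layer 2 (sandy clay): t_2 = 6.23 × 0.08 / 0.007585 = 65.71 d
Total t = Σ t_i = 149.5 days.

149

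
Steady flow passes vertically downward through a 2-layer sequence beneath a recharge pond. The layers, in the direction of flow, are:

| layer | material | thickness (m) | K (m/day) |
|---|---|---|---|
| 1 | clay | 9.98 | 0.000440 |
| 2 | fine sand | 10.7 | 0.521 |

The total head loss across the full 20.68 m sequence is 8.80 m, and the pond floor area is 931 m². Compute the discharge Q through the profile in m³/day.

0.361

Flow is perpendicular to layering, so the layers act in series and the equivalent K is the thickness-weighted harmonic mean.
Total thickness L = 9.98 + 10.7 = 20.68 m.
Σ(b_i/K_i) = 9.98/0.000440 + 10.7/0.521 = 22702 d.
K_eq = L / Σ(b_i/K_i) = 20.68 / 22702 = 0.0009109 m/day.
Q = K_eq · A · (Δh/L) = 0.0009109 × 931 × (8.80/20.68) = 0.3609 m³/day.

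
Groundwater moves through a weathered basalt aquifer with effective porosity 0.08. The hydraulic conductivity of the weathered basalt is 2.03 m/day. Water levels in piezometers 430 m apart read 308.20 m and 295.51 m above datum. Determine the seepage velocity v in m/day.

Hydraulic gradient i = (308.20 − 295.51) / 430 = 12.69 / 430 = 0.02951.
Darcy flux q = K · i = 2.030 × 0.02951 = 0.05991 m/day.
Seepage velocity v = q / n_e = 0.05991 / 0.08 = 0.7489 m/day.

0.749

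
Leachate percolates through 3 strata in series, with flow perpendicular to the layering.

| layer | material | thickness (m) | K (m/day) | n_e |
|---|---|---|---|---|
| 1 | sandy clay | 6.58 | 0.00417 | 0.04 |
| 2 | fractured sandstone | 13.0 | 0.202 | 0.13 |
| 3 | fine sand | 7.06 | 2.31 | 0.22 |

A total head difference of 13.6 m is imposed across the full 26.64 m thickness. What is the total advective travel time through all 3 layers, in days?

424

With flow normal to the layers, continuity requires the same specific discharge q through every layer.
Σ(b_i/K_i) = 6.58/0.00417 + 13.0/0.202 + 7.06/2.31 = 1645 d.
q = Δh / Σ(b_i/K_i) = 13.6 / 1645 = 0.008266 m/day.
In each layer the seepage velocity is v_i = q/n_i, so the layer transit time is t_i = b_i·n_i / q:
  layer 1 (sandy clay): t_1 = 6.58 × 0.04 / 0.008266 = 31.84 d
  layer 2 (fractured sandstone): t_2 = 13.0 × 0.13 / 0.008266 = 204.5 d
  layer 3 (fine sand): t_3 = 7.06 × 0.22 / 0.008266 = 187.9 d
Total t = Σ t_i = 424.2 days.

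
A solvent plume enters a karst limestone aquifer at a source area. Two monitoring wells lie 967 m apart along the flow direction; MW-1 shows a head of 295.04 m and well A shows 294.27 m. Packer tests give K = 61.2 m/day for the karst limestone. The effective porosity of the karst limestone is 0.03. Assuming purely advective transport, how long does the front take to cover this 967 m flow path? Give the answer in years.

1.63

Hydraulic gradient i = (295.04 − 294.27) / 967 = 0.77 / 967 = 0.0007963.
Darcy flux q = K · i = 61.20 × 0.0007963 = 0.04873 m/day.
Seepage velocity v = q / n_e = 0.04873 / 0.03 = 1.624 m/day.
Travel time t = L / v = 967 / 1.624 = 595.3 days = 1.630 years.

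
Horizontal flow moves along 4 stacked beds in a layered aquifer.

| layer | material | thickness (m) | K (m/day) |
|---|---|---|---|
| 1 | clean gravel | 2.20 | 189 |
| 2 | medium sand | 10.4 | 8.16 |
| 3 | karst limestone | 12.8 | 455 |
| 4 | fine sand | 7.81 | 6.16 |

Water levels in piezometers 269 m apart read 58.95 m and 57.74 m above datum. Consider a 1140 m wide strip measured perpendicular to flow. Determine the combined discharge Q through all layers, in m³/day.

Flow is parallel to layering, so each bed carries its own Darcy discharge and the transmissivities add.
Σ(K_i·b_i) = 189×2.20 + 8.16×10.4 + 455×12.8 + 6.16×7.81 = 6373 m²/day.
Hydraulic gradient i = (58.95 − 57.74) / 269 = 1.21 / 269 = 0.004498.
Q = Σ(K_i·b_i) · W · i = 6373 × 1140 × 0.004498 = 32679 m³/day.

32700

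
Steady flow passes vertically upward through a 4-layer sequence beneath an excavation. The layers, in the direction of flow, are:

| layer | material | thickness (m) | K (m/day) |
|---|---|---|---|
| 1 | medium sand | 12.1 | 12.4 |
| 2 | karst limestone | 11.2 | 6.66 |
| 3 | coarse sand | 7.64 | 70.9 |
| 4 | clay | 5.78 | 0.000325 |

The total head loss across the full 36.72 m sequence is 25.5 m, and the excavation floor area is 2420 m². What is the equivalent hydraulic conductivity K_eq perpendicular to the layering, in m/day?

0.00206

Flow is perpendicular to layering, so the layers act in series and the equivalent K is the thickness-weighted harmonic mean.
Total thickness L = 12.1 + 11.2 + 7.64 + 5.78 = 36.72 m.
Σ(b_i/K_i) = 12.1/12.4 + 11.2/6.66 + 7.64/70.9 + 5.78/0.000325 = 17787 d.
K_eq = L / Σ(b_i/K_i) = 36.72 / 17787 = 0.002064 m/day.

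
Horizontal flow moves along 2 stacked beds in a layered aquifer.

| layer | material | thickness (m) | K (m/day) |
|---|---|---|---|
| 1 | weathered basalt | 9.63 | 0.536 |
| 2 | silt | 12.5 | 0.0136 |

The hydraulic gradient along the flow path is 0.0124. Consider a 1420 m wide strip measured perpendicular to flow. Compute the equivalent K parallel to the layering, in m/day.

0.241

Flow is parallel to layering, so each bed carries its own Darcy discharge and the transmissivities add.
Σ(K_i·b_i) = 0.536×9.63 + 0.0136×12.5 = 5.332 m²/day.
Total thickness b = 22.13 m, so K_eq = Σ(K_i·b_i)/b = 0.2409 m/day.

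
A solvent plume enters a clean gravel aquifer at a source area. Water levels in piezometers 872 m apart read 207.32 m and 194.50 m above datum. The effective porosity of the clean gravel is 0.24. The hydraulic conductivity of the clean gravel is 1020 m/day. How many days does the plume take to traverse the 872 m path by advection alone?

Hydraulic gradient i = (207.32 − 194.50) / 872 = 12.82 / 872 = 0.01470.
Darcy flux q = K · i = 1020 × 0.01470 = 15.00 m/day.
Seepage velocity v = q / n_e = 15.00 / 0.24 = 62.48 m/day.
Travel time t = L / v = 872 / 62.48 = 13.96 days.

14.0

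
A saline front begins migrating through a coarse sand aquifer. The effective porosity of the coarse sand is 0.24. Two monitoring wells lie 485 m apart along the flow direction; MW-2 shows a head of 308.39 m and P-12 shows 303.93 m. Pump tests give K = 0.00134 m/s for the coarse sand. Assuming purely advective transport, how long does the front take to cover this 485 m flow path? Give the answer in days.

109

Convert K: 0.00134 m/s × 86400 = 115.8 m/day.
Hydraulic gradient i = (308.39 − 303.93) / 485 = 4.46 / 485 = 0.009196.
Darcy flux q = K · i = 115.8 × 0.009196 = 1.065 m/day.
Seepage velocity v = q / n_e = 1.065 / 0.24 = 4.436 m/day.
Travel time t = L / v = 485 / 4.436 = 109.3 days.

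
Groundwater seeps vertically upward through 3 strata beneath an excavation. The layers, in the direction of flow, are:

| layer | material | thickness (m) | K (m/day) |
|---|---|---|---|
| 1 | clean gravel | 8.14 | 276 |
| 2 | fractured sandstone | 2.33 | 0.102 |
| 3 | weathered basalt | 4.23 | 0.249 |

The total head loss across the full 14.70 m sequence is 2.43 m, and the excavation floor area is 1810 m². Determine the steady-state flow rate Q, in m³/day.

110

Flow is perpendicular to layering, so the layers act in series and the equivalent K is the thickness-weighted harmonic mean.
Total thickness L = 8.14 + 2.33 + 4.23 = 14.70 m.
Σ(b_i/K_i) = 8.14/276 + 2.33/0.102 + 4.23/0.249 = 39.86 d.
K_eq = L / Σ(b_i/K_i) = 14.70 / 39.86 = 0.3688 m/day.
Q = K_eq · A · (Δh/L) = 0.3688 × 1810 × (2.43/14.70) = 110.3 m³/day.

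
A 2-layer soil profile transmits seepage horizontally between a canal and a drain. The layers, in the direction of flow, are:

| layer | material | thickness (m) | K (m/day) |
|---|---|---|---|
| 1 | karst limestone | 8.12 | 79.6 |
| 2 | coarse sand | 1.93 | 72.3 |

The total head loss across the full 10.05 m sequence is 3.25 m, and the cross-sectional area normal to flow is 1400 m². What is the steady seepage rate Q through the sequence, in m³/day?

35400

Flow is perpendicular to layering, so the layers act in series and the equivalent K is the thickness-weighted harmonic mean.
Total thickness L = 8.12 + 1.93 = 10.05 m.
Σ(b_i/K_i) = 8.12/79.6 + 1.93/72.3 = 0.1287 d.
K_eq = L / Σ(b_i/K_i) = 10.05 / 0.1287 = 78.09 m/day.
Q = K_eq · A · (Δh/L) = 78.09 × 1400 × (3.25/10.05) = 35352 m³/day.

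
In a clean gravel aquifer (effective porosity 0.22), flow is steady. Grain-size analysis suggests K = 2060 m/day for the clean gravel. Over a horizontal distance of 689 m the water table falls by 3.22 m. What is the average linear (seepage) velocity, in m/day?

Hydraulic gradient i = Δh / L = 3.22 / 689 = 0.004673.
Darcy flux q = K · i = 2060 × 0.004673 = 9.627 m/day.
Seepage velocity v = q / n_e = 9.627 / 0.22 = 43.76 m/day.

43.8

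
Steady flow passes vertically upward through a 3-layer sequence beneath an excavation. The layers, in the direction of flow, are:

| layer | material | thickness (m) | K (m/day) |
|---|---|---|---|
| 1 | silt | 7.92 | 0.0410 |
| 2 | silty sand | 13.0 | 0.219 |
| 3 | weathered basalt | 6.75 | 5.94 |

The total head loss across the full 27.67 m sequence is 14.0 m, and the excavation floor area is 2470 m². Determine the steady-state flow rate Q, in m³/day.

136

Flow is perpendicular to layering, so the layers act in series and the equivalent K is the thickness-weighted harmonic mean.
Total thickness L = 7.92 + 13.0 + 6.75 = 27.67 m.
Σ(b_i/K_i) = 7.92/0.0410 + 13.0/0.219 + 6.75/5.94 = 253.7 d.
K_eq = L / Σ(b_i/K_i) = 27.67 / 253.7 = 0.1091 m/day.
Q = K_eq · A · (Δh/L) = 0.1091 × 2470 × (14.0/27.67) = 136.3 m³/day.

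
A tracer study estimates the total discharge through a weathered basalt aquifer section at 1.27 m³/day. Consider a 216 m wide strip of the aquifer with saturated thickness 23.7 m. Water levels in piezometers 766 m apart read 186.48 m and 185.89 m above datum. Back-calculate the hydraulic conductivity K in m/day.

0.322

Cross-sectional area A = 216 × 23.7 = 5119 m².
Hydraulic gradient i = (186.48 − 185.89) / 766 = 0.59 / 766 = 0.0007702.
From Q = K·A·i, K = Q / (A·i) = 1.27 / (5119 × 0.0007702) = 0.3221 m/day.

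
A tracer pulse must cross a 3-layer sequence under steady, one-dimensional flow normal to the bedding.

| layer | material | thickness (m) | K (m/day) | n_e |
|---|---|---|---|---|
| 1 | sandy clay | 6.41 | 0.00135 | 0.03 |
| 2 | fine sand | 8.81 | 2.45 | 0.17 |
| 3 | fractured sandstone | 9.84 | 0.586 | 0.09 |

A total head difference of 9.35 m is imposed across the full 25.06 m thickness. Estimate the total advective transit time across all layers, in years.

With flow normal to the layers, continuity requires the same specific discharge q through every layer.
Σ(b_i/K_i) = 6.41/0.00135 + 8.81/2.45 + 9.84/0.586 = 4769 d.
q = Δh / Σ(b_i/K_i) = 9.35 / 4769 = 0.001961 m/day.
In each layer the seepage velocity is v_i = q/n_i, so the layer transit time is t_i = b_i·n_i / q:
  layer 1 (sandy clay): t_1 = 6.41 × 0.03 / 0.001961 = 98.07 d
  layer 2 (fine sand): t_2 = 8.81 × 0.17 / 0.001961 = 763.8 d
  layer 3 (fractured sandstone): t_3 = 9.84 × 0.09 / 0.001961 = 451.7 d
Total t = Σ t_i = 1314 days = 3.596 years.

3.60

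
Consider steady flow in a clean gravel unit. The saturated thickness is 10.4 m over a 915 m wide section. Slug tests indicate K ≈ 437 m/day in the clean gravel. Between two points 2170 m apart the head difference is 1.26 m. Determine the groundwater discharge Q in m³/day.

2410

Cross-sectional area A = 915 × 10.4 = 9516 m².
Hydraulic gradient i = Δh / L = 1.26 / 2170 = 0.0005806.
Darcy's law: Q = K · A · i = 437.0 × 9516 × 0.0005806 = 2415 m³/day.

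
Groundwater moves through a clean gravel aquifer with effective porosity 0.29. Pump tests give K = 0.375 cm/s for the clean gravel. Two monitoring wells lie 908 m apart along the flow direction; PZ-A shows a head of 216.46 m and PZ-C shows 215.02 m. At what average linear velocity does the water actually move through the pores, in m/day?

Convert K: 0.375 cm/s × 864 = 324.0 m/day.
Hydraulic gradient i = (216.46 − 215.02) / 908 = 1.44 / 908 = 0.001586.
Darcy flux q = K · i = 324.0 × 0.001586 = 0.5138 m/day.
Seepage velocity v = q / n_e = 0.5138 / 0.29 = 1.772 m/day.

1.77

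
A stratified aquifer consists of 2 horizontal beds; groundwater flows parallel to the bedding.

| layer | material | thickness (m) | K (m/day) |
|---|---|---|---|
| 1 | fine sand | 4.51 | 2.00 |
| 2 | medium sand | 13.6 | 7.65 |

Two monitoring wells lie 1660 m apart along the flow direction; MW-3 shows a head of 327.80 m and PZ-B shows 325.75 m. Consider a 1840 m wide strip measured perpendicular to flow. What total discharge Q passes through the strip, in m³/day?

Flow is parallel to layering, so each bed carries its own Darcy discharge and the transmissivities add.
Σ(K_i·b_i) = 2.00×4.51 + 7.65×13.6 = 113.1 m²/day.
Hydraulic gradient i = (327.80 − 325.75) / 1660 = 2.05 / 1660 = 0.001235.
Q = Σ(K_i·b_i) · W · i = 113.1 × 1840 × 0.001235 = 256.9 m³/day.

257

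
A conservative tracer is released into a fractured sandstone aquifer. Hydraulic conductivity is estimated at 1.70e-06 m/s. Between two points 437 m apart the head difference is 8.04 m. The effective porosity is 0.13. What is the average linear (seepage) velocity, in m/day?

0.0208

Convert K: 1.70e-06 m/s × 86400 = 0.1469 m/day.
Hydraulic gradient i = Δh / L = 8.04 / 437 = 0.01840.
Darcy flux q = K · i = 0.1469 × 0.01840 = 0.002702 m/day.
Seepage velocity v = q / n_e = 0.002702 / 0.13 = 0.02079 m/day.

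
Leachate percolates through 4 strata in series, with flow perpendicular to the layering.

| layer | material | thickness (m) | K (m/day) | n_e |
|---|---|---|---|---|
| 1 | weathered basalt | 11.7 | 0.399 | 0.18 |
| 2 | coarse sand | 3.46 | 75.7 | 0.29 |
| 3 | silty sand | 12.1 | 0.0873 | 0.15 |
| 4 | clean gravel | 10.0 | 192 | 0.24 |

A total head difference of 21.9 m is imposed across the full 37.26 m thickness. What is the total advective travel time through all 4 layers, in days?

56.2

With flow normal to the layers, continuity requires the same specific discharge q through every layer.
Σ(b_i/K_i) = 11.7/0.399 + 3.46/75.7 + 12.1/0.0873 + 10.0/192 = 168.0 d.
q = Δh / Σ(b_i/K_i) = 21.9 / 168.0 = 0.1303 m/day.
In each layer the seepage velocity is v_i = q/n_i, so the layer transit time is t_i = b_i·n_i / q:
  layer 1 (weathered basalt): t_1 = 11.7 × 0.18 / 0.1303 = 16.16 d
  layer 2 (coarse sand): t_2 = 3.46 × 0.29 / 0.1303 = 7.698 d
  layer 3 (silty sand): t_3 = 12.1 × 0.15 / 0.1303 = 13.93 d
  layer 4 (clean gravel): t_4 = 10.0 × 0.24 / 0.1303 = 18.41 d
Total t = Σ t_i = 56.20 days.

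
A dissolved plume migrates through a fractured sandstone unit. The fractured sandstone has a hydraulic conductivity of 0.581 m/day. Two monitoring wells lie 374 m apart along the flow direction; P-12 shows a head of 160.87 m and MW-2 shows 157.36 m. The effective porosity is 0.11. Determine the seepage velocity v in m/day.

Hydraulic gradient i = (160.87 − 157.36) / 374 = 3.51 / 374 = 0.009385.
Darcy flux q = K · i = 0.5810 × 0.009385 = 0.005453 m/day.
Seepage velocity v = q / n_e = 0.005453 / 0.11 = 0.04957 m/day.

0.0496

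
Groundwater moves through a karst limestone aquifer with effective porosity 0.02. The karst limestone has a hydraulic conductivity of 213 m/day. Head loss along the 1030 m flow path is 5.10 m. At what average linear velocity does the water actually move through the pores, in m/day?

Hydraulic gradient i = Δh / L = 5.10 / 1030 = 0.004951.
Darcy flux q = K · i = 213.0 × 0.004951 = 1.055 m/day.
Seepage velocity v = q / n_e = 1.055 / 0.02 = 52.73 m/day.

52.7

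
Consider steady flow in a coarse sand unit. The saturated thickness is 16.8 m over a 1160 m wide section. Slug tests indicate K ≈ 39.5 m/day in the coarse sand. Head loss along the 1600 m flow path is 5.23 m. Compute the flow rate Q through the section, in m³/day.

2520

Cross-sectional area A = 1160 × 16.8 = 19488 m².
Hydraulic gradient i = Δh / L = 5.23 / 1600 = 0.003269.
Darcy's law: Q = K · A · i = 39.50 × 19488 × 0.003269 = 2516 m³/day.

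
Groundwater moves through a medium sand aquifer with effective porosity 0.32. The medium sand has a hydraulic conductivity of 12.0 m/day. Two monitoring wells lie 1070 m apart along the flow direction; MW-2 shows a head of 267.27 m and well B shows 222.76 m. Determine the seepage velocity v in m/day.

1.56

Hydraulic gradient i = (267.27 − 222.76) / 1070 = 44.51 / 1070 = 0.04160.
Darcy flux q = K · i = 12.00 × 0.04160 = 0.4992 m/day.
Seepage velocity v = q / n_e = 0.4992 / 0.32 = 1.560 m/day.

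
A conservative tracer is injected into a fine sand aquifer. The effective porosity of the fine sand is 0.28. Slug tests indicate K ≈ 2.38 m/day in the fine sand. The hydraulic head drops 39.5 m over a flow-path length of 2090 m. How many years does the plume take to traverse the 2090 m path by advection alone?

35.6

Hydraulic gradient i = Δh / L = 39.5 / 2090 = 0.01890.
Darcy flux q = K · i = 2.380 × 0.01890 = 0.04498 m/day.
Seepage velocity v = q / n_e = 0.04498 / 0.28 = 0.1606 m/day.
Travel time t = L / v = 2090 / 0.1606 = 13010 days = 35.62 years.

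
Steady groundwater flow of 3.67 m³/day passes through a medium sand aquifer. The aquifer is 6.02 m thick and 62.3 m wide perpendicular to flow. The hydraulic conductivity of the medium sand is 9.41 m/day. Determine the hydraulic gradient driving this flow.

0.00104

Cross-sectional area A = 62.3 × 6.02 = 375.0 m².
From Q = K·A·i, i = Q / (K·A) = 3.67 / (9.410 × 375.0) = 0.001040.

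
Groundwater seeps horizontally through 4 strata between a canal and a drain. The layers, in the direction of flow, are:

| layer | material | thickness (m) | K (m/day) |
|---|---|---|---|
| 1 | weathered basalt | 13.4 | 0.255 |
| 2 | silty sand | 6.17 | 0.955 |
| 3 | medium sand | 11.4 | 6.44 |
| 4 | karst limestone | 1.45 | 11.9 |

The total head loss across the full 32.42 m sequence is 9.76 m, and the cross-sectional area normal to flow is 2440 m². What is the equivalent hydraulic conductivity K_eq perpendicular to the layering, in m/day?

0.532

Flow is perpendicular to layering, so the layers act in series and the equivalent K is the thickness-weighted harmonic mean.
Total thickness L = 13.4 + 6.17 + 11.4 + 1.45 = 32.42 m.
Σ(b_i/K_i) = 13.4/0.255 + 6.17/0.955 + 11.4/6.44 + 1.45/11.9 = 60.90 d.
K_eq = L / Σ(b_i/K_i) = 32.42 / 60.90 = 0.5323 m/day.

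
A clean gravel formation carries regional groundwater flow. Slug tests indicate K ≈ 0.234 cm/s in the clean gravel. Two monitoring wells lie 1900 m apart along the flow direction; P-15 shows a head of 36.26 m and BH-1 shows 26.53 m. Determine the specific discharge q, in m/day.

1.04

Convert K: 0.234 cm/s × 864 = 202.2 m/day.
Hydraulic gradient i = (36.26 − 26.53) / 1900 = 9.73 / 1900 = 0.005121.
Specific discharge q = K · i = 202.2 × 0.005121 = 1.035 m/day.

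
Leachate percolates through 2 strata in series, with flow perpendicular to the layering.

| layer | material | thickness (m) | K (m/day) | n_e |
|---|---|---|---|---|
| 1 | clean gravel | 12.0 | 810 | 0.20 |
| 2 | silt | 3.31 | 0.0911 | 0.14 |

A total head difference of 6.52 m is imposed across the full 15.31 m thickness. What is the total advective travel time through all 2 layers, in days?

16.0

With flow normal to the layers, continuity requires the same specific discharge q through every layer.
Σ(b_i/K_i) = 12.0/810 + 3.31/0.0911 = 36.35 d.
q = Δh / Σ(b_i/K_i) = 6.52 / 36.35 = 0.1794 m/day.
In each layer the seepage velocity is v_i = q/n_i, so the layer transit time is t_i = b_i·n_i / q:
  layer 1 (clean gravel): t_1 = 12.0 × 0.20 / 0.1794 = 13.38 d
  layer 2 (silt): t_2 = 3.31 × 0.14 / 0.1794 = 2.583 d
Total t = Σ t_i = 15.96 days.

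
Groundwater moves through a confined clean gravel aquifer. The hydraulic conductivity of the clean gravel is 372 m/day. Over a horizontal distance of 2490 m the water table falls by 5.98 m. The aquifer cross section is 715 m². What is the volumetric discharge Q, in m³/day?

639

Hydraulic gradient i = Δh / L = 5.98 / 2490 = 0.002402.
Darcy's law: Q = K · A · i = 372.0 × 715.0 × 0.002402 = 638.8 m³/day.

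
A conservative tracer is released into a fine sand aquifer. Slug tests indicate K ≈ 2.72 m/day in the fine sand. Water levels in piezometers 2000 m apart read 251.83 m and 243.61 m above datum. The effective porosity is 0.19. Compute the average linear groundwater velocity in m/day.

0.0588

Hydraulic gradient i = (251.83 − 243.61) / 2000 = 8.22 / 2000 = 0.004110.
Darcy flux q = K · i = 2.720 × 0.004110 = 0.01118 m/day.
Seepage velocity v = q / n_e = 0.01118 / 0.19 = 0.05884 m/day.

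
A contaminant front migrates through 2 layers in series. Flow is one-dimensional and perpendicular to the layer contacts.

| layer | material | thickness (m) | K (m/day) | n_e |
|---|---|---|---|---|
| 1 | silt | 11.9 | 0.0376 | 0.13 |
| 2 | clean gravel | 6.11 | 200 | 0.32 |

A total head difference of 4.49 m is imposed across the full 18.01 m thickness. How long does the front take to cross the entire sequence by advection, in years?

0.676

With flow normal to the layers, continuity requires the same specific discharge q through every layer.
Σ(b_i/K_i) = 11.9/0.0376 + 6.11/200 = 316.5 d.
q = Δh / Σ(b_i/K_i) = 4.49 / 316.5 = 0.01419 m/day.
In each layer the seepage velocity is v_i = q/n_i, so the layer transit time is t_i = b_i·n_i / q:
  layer 1 (silt): t_1 = 11.9 × 0.13 / 0.01419 = 109.1 d
  layer 2 (clean gravel): t_2 = 6.11 × 0.32 / 0.01419 = 137.8 d
Total t = Σ t_i = 246.9 days = 0.6759 years.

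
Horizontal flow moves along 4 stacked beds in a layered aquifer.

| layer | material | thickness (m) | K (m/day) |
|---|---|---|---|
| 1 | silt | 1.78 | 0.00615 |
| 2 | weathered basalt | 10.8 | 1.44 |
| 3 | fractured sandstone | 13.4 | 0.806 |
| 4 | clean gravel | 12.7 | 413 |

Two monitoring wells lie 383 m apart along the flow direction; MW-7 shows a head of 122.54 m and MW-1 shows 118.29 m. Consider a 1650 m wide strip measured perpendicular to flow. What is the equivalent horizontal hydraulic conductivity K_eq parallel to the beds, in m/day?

Flow is parallel to layering, so each bed carries its own Darcy discharge and the transmissivities add.
Σ(K_i·b_i) = 0.00615×1.78 + 1.44×10.8 + 0.806×13.4 + 413×12.7 = 5271 m²/day.
Total thickness b = 38.68 m, so K_eq = Σ(K_i·b_i)/b = 136.3 m/day.

136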